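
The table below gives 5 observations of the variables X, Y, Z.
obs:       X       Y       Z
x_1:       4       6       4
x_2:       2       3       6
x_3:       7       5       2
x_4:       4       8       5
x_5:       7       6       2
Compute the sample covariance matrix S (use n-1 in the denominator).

Step 1 — column means:
  mean(X) = (4 + 2 + 7 + 4 + 7) / 5 = 24/5 = 4.8
  mean(Y) = (6 + 3 + 5 + 8 + 6) / 5 = 28/5 = 5.6
  mean(Z) = (4 + 6 + 2 + 5 + 2) / 5 = 19/5 = 3.8

Step 2 — sample covariance S[i,j] = (1/(n-1)) · Σ_k (x_{k,i} - mean_i) · (x_{k,j} - mean_j), with n-1 = 4.
  S[X,X] = ((-0.8)·(-0.8) + (-2.8)·(-2.8) + (2.2)·(2.2) + (-0.8)·(-0.8) + (2.2)·(2.2)) / 4 = 18.8/4 = 4.7
  S[X,Y] = ((-0.8)·(0.4) + (-2.8)·(-2.6) + (2.2)·(-0.6) + (-0.8)·(2.4) + (2.2)·(0.4)) / 4 = 4.6/4 = 1.15
  S[X,Z] = ((-0.8)·(0.2) + (-2.8)·(2.2) + (2.2)·(-1.8) + (-0.8)·(1.2) + (2.2)·(-1.8)) / 4 = -15.2/4 = -3.8
  S[Y,Y] = ((0.4)·(0.4) + (-2.6)·(-2.6) + (-0.6)·(-0.6) + (2.4)·(2.4) + (0.4)·(0.4)) / 4 = 13.2/4 = 3.3
  S[Y,Z] = ((0.4)·(0.2) + (-2.6)·(2.2) + (-0.6)·(-1.8) + (2.4)·(1.2) + (0.4)·(-1.8)) / 4 = -2.4/4 = -0.6
  S[Z,Z] = ((0.2)·(0.2) + (2.2)·(2.2) + (-1.8)·(-1.8) + (1.2)·(1.2) + (-1.8)·(-1.8)) / 4 = 12.8/4 = 3.2

S is symmetric (S[j,i] = S[i,j]). Assembling:

S = [[4.7, 1.15, -3.8],
 [1.15, 3.3, -0.6],
 [-3.8, -0.6, 3.2]]


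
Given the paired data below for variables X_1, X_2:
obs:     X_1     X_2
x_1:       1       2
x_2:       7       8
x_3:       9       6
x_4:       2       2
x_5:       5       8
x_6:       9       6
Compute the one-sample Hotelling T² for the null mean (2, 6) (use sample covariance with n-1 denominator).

Step 1 — sample mean vector:
  mean(X_1) = (1 + 7 + 9 + 2 + 5 + 9) / 6 = 33/6 = 5.5
  mean(X_2) = (2 + 8 + 6 + 2 + 8 + 6) / 6 = 32/6 = 5.3333
  x̄ = (5.5, 5.3333),  deviation x̄ - mu_0 = (5.5, 5.3333) - (2, 6) = (3.5, -0.6667).

Step 2 — sample covariance matrix, S[i,j] = (1/(n-1)) · Σ_k (x_{k,i} - mean_i) · (x_{k,j} - mean_j), divisor n-1 = 5:
  S[X_1,X_1] = ((-4.5)·(-4.5) + (1.5)·(1.5) + (3.5)·(3.5) + (-3.5)·(-3.5) + (-0.5)·(-0.5) + (3.5)·(3.5)) / 5 = 59.5/5 = 11.9
  S[X_1,X_2] = ((-4.5)·(-3.3333) + (1.5)·(2.6667) + (3.5)·(0.6667) + (-3.5)·(-3.3333) + (-0.5)·(2.6667) + (3.5)·(0.6667)) / 5 = 34/5 = 6.8
  S[X_2,X_2] = ((-3.3333)·(-3.3333) + (2.6667)·(2.6667) + (0.6667)·(0.6667) + (-3.3333)·(-3.3333) + (2.6667)·(2.6667) + (0.6667)·(0.6667)) / 5 = 37.3333/5 = 7.4667
  S = [[11.9, 6.8],
 [6.8, 7.4667]].

Step 3 — invert S. det(S) = 11.9·7.4667 - (6.8)² = 42.6133.
  S^{-1} = (1/det) · [[d, -b], [-b, a]] = [[0.1752, -0.1596],
 [-0.1596, 0.2793]].

Step 4 — quadratic form (x̄ - mu_0)^T · S^{-1} · (x̄ - mu_0):
  S^{-1} · (x̄ - mu_0) = (0.7196, -0.7447),
  (x̄ - mu_0)^T · [...] = (3.5)·(0.7196) + (-0.6667)·(-0.7447) = 3.0152.

Step 5 — scale by n: T² = 6 · 3.0152 = 18.0914.

T² ≈ 18.0914


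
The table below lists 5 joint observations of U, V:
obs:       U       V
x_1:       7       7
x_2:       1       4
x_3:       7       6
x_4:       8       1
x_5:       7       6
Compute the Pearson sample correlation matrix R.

Step 1 — column means:
  mean(U) = (7 + 1 + 7 + 8 + 7) / 5 = 30/5 = 6
  mean(V) = (7 + 4 + 6 + 1 + 6) / 5 = 24/5 = 4.8

Step 2 — sample variances and covariances s[i,j] = (1/(n-1)) · Σ_k (x_{k,i} - mean_i) · (x_{k,j} - mean_j), with n-1 = 4:
  s[U,U] = ((1)·(1) + (-5)·(-5) + (1)·(1) + (2)·(2) + (1)·(1)) / 4 = 32/4 = 8
  s[U,V] = ((1)·(2.2) + (-5)·(-0.8) + (1)·(1.2) + (2)·(-3.8) + (1)·(1.2)) / 4 = 1/4 = 0.25
  s[V,V] = ((2.2)·(2.2) + (-0.8)·(-0.8) + (1.2)·(1.2) + (-3.8)·(-3.8) + (1.2)·(1.2)) / 4 = 22.8/4 = 5.7
  Sample standard deviations s_i = √(s[i,i]):
  s(U) = √(8) = 2.8284
  s(V) = √(5.7) = 2.3875

Step 3 — r_{ij} = s_{ij} / (s_i · s_j):
  r[U,U] = 1 (diagonal).
  r[U,V] = 0.25 / (2.8284 · 2.3875) = 0.25 / 6.7528 = 0.037
  r[V,V] = 1 (diagonal).

R is symmetric with unit diagonal. Assembling:

R = [[1, 0.037],
 [0.037, 1]]


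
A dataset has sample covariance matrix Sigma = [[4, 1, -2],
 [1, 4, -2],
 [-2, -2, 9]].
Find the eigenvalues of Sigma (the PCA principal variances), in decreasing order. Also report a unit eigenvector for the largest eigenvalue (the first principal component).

Step 1 — characteristic polynomial p(λ) = det(λI - Sigma) = λ³ - tr·λ² + c_1·λ - det, where tr = trace, c_1 = sum of the principal 2×2 minors, det = det(Sigma):
  tr = 4 + 4 + 9 = 17,
  c_1 = (4·4 - (1)²) + (4·9 - (-2)²) + (4·9 - (-2)²) = 15 + 32 + 32 = 79,
  det = 4·(4·9 - (-2)²) - (1)·((1)·9 - (-2)·(-2)) + (-2)·((1)·(-2) - 4·(-2)) = 4·(32) - (1)·(5) + (-2)·(6) = 111.
  So p(λ) = λ³ - 17λ² + 79λ - 111.
Step 2 — look for an integer root (rational root theorem: any rational root is an integer divisor of 111). Testing λ = 3:
  p(3) = 27 - 153 + 237 - 111 = 0  ✓
  Dividing out (λ - 3): p(λ) = (λ - 3)(λ² - 14λ + 37).
Step 3 — remaining eigenvalues from the quadratic λ² - 14λ + 37 = 0:
  Δ = 14² - 4·37 = 196 - 148 = 48,  λ = (14 ± √48)/2 = (14 ± 6.9282)/2 ≈ 10.4641 or 3.5359.
  Sorted: λ_1 = 10.4641,  λ_2 = 3.5359,  λ_3 = 3  (check: sum = 17 = tr ✓).

Step 4 — unit eigenvector for λ_1 ≈ 10.4641: v spans the null space of (Sigma - λ_1 I), whose rows are
  r_1 = (-6.4641, 1, -2),  r_2 = (1, -6.4641, -2),  r_3 = (-2, -2, -1.4641).
  v is orthogonal to every row, so take v ∝ r_1 × r_2 = ((1)·(-2) - (-2)·(-6.4641), (-2)·(1) - (-6.4641)·(-2), (-6.4641)·(-6.4641) - (1)·(1)) ≈ (-14.9282, -14.9282, 40.7846).
  Rescale (multiply by -1 so the first nonzero entry is positive): u = (14.9282, 14.9282, -40.7846).
  ||u|| = √((14.9282)² + (14.9282)² + (-40.7846)²) = √(2109.0869) ≈ 45.9248,  v_1 = u/||u|| ≈ (0.3251, 0.3251, -0.8881) (||v_1|| = 1).

λ_1 = 10.4641,  λ_2 = 3.5359,  λ_3 = 3;  v_1 ≈ (0.3251, 0.3251, -0.8881)


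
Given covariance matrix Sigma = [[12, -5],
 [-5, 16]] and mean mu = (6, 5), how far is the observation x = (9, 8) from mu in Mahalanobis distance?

Step 1 — centre the observation: (x - mu) = (3, 3).

Step 2 — invert Sigma. det(Sigma) = 12·16 - (-5)² = 167.
  Sigma^{-1} = (1/det) · [[d, -b], [-b, a]] = [[0.0958, 0.0299],
 [0.0299, 0.0719]].

Step 3 — form the quadratic (x - mu)^T · Sigma^{-1} · (x - mu):
  Sigma^{-1} · (x - mu) = (0.3772, 0.3054).
  (x - mu)^T · [Sigma^{-1} · (x - mu)] = (3)·(0.3772) + (3)·(0.3054) = 2.0479.

Step 4 — take square root: d = √(2.0479) ≈ 1.4311.

d(x, mu) = √(2.0479) ≈ 1.4311


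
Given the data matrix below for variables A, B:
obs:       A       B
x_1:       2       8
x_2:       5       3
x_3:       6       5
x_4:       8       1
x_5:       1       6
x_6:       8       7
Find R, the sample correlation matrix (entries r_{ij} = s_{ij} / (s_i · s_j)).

Step 1 — column means:
  mean(A) = (2 + 5 + 6 + 8 + 1 + 8) / 6 = 30/6 = 5
  mean(B) = (8 + 3 + 5 + 1 + 6 + 7) / 6 = 30/6 = 5

Step 2 — sample variances and covariances s[i,j] = (1/(n-1)) · Σ_k (x_{k,i} - mean_i) · (x_{k,j} - mean_j), with n-1 = 5:
  s[A,A] = ((-3)·(-3) + (0)·(0) + (1)·(1) + (3)·(3) + (-4)·(-4) + (3)·(3)) / 5 = 44/5 = 8.8
  s[A,B] = ((-3)·(3) + (0)·(-2) + (1)·(0) + (3)·(-4) + (-4)·(1) + (3)·(2)) / 5 = -19/5 = -3.8
  s[B,B] = ((3)·(3) + (-2)·(-2) + (0)·(0) + (-4)·(-4) + (1)·(1) + (2)·(2)) / 5 = 34/5 = 6.8
  Sample standard deviations s_i = √(s[i,i]):
  s(A) = √(8.8) = 2.9665
  s(B) = √(6.8) = 2.6077

Step 3 — r_{ij} = s_{ij} / (s_i · s_j):
  r[A,A] = 1 (diagonal).
  r[A,B] = -3.8 / (2.9665 · 2.6077) = -3.8 / 7.7356 = -0.4912
  r[B,B] = 1 (diagonal).

R is symmetric with unit diagonal. Assembling:

R = [[1, -0.4912],
 [-0.4912, 1]]


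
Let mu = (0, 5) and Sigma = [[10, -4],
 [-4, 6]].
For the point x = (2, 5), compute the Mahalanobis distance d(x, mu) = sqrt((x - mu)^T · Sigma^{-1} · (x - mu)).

Step 1 — centre the observation: (x - mu) = (2, 0).

Step 2 — invert Sigma. det(Sigma) = 10·6 - (-4)² = 44.
  Sigma^{-1} = (1/det) · [[d, -b], [-b, a]] = [[0.1364, 0.0909],
 [0.0909, 0.2273]].

Step 3 — form the quadratic (x - mu)^T · Sigma^{-1} · (x - mu):
  Sigma^{-1} · (x - mu) = (0.2727, 0.1818).
  (x - mu)^T · [Sigma^{-1} · (x - mu)] = (2)·(0.2727) + (0)·(0.1818) = 0.5455.

Step 4 — take square root: d = √(0.5455) ≈ 0.7385.

d(x, mu) = √(0.5455) ≈ 0.7385


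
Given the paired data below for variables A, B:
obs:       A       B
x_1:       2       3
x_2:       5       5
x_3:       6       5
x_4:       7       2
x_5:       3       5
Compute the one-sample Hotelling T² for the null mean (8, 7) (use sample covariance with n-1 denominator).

Step 1 — sample mean vector:
  mean(A) = (2 + 5 + 6 + 7 + 3) / 5 = 23/5 = 4.6
  mean(B) = (3 + 5 + 5 + 2 + 5) / 5 = 20/5 = 4
  x̄ = (4.6, 4),  deviation x̄ - mu_0 = (4.6, 4) - (8, 7) = (-3.4, -3).

Step 2 — sample covariance matrix, S[i,j] = (1/(n-1)) · Σ_k (x_{k,i} - mean_i) · (x_{k,j} - mean_j), divisor n-1 = 4:
  S[A,A] = ((-2.6)·(-2.6) + (0.4)·(0.4) + (1.4)·(1.4) + (2.4)·(2.4) + (-1.6)·(-1.6)) / 4 = 17.2/4 = 4.3
  S[A,B] = ((-2.6)·(-1) + (0.4)·(1) + (1.4)·(1) + (2.4)·(-2) + (-1.6)·(1)) / 4 = -2/4 = -0.5
  S[B,B] = ((-1)·(-1) + (1)·(1) + (1)·(1) + (-2)·(-2) + (1)·(1)) / 4 = 8/4 = 2
  S = [[4.3, -0.5],
 [-0.5, 2]].

Step 3 — invert S. det(S) = 4.3·2 - (-0.5)² = 8.35.
  S^{-1} = (1/det) · [[d, -b], [-b, a]] = [[0.2395, 0.0599],
 [0.0599, 0.515]].

Step 4 — quadratic form (x̄ - mu_0)^T · S^{-1} · (x̄ - mu_0):
  S^{-1} · (x̄ - mu_0) = (-0.994, -1.7485),
  (x̄ - mu_0)^T · [...] = (-3.4)·(-0.994) + (-3)·(-1.7485) = 8.6251.

Step 5 — scale by n: T² = 5 · 8.6251 = 43.1257.

T² ≈ 43.1257


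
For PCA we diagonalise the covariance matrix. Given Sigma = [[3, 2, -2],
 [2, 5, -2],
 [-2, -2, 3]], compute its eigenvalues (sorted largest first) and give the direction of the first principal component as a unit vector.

Step 1 — characteristic polynomial p(λ) = det(λI - Sigma) = λ³ - tr·λ² + c_1·λ - det, where tr = trace, c_1 = sum of the principal 2×2 minors, det = det(Sigma):
  tr = 3 + 5 + 3 = 11,
  c_1 = (3·5 - (2)²) + (3·3 - (-2)²) + (5·3 - (-2)²) = 11 + 5 + 11 = 27,
  det = 3·(5·3 - (-2)²) - (2)·((2)·3 - (-2)·(-2)) + (-2)·((2)·(-2) - 5·(-2)) = 3·(11) - (2)·(2) + (-2)·(6) = 17.
  So p(λ) = λ³ - 11λ² + 27λ - 17.
Step 2 — look for an integer root (rational root theorem: any rational root is an integer divisor of 17). Testing λ = 1:
  p(1) = 1 - 11 + 27 - 17 = 0  ✓
  Dividing out (λ - 1): p(λ) = (λ - 1)(λ² - 10λ + 17).
Step 3 — remaining eigenvalues from the quadratic λ² - 10λ + 17 = 0:
  Δ = 10² - 4·17 = 100 - 68 = 32,  λ = (10 ± √32)/2 = (10 ± 5.6569)/2 ≈ 7.8284 or 2.1716.
  Sorted: λ_1 = 7.8284,  λ_2 = 2.1716,  λ_3 = 1  (check: sum = 11 = tr ✓).

Step 4 — unit eigenvector for λ_1 ≈ 7.8284: v spans the null space of (Sigma - λ_1 I), whose rows are
  r_1 = (-4.8284, 2, -2),  r_2 = (2, -2.8284, -2),  r_3 = (-2, -2, -4.8284).
  v is orthogonal to every row, so take v ∝ r_1 × r_2 = ((2)·(-2) - (-2)·(-2.8284), (-2)·(2) - (-4.8284)·(-2), (-4.8284)·(-2.8284) - (2)·(2)) ≈ (-9.6569, -13.6569, 9.6569).
  Rescale (multiply by -1 so the first nonzero entry is positive): u = (9.6569, 13.6569, -9.6569).
  ||u|| = √((9.6569)² + (13.6569)² + (-9.6569)²) = √(373.0193) ≈ 19.3137,  v_1 = u/||u|| ≈ (0.5, 0.7071, -0.5) (||v_1|| = 1).

λ_1 = 7.8284,  λ_2 = 2.1716,  λ_3 = 1;  v_1 ≈ (0.5, 0.7071, -0.5)


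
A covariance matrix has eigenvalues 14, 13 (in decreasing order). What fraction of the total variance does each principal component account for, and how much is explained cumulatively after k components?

Step 1 — total variance = trace(Sigma) = Σ λ_i = 14 + 13 = 27.

Step 2 — fraction explained by component i = λ_i / Σ λ:
  PC1: 14/27 = 0.5185
  PC2: 13/27 = 0.4815

Step 3 — cumulative fraction after k components = (λ_1 + ... + λ_k) / Σ λ:
  k = 1: 14/27 = 0.5185
  k = 2: (14 + 13)/27 = 27/27 = 1

Summary (fraction, with percent):

explained: PC1 0.5185 (51.85%), PC2 0.4815 (48.15%);  cumulative: 0.5185, 1


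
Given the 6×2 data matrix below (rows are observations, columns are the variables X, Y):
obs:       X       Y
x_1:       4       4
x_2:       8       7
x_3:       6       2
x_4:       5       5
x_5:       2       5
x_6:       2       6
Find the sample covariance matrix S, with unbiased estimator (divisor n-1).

Step 1 — column means:
  mean(X) = (4 + 8 + 6 + 5 + 2 + 2) / 6 = 27/6 = 4.5
  mean(Y) = (4 + 7 + 2 + 5 + 5 + 6) / 6 = 29/6 = 4.8333

Step 2 — sample covariance S[i,j] = (1/(n-1)) · Σ_k (x_{k,i} - mean_i) · (x_{k,j} - mean_j), with n-1 = 5.
  S[X,X] = ((-0.5)·(-0.5) + (3.5)·(3.5) + (1.5)·(1.5) + (0.5)·(0.5) + (-2.5)·(-2.5) + (-2.5)·(-2.5)) / 5 = 27.5/5 = 5.5
  S[X,Y] = ((-0.5)·(-0.8333) + (3.5)·(2.1667) + (1.5)·(-2.8333) + (0.5)·(0.1667) + (-2.5)·(0.1667) + (-2.5)·(1.1667)) / 5 = 0.5/5 = 0.1
  S[Y,Y] = ((-0.8333)·(-0.8333) + (2.1667)·(2.1667) + (-2.8333)·(-2.8333) + (0.1667)·(0.1667) + (0.1667)·(0.1667) + (1.1667)·(1.1667)) / 5 = 14.8333/5 = 2.9667

S is symmetric (S[j,i] = S[i,j]). Assembling:

S = [[5.5, 0.1],
 [0.1, 2.9667]]


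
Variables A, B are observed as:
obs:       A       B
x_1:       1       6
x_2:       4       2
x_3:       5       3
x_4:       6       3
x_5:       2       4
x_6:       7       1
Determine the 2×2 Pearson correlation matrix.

Step 1 — column means:
  mean(A) = (1 + 4 + 5 + 6 + 2 + 7) / 6 = 25/6 = 4.1667
  mean(B) = (6 + 2 + 3 + 3 + 4 + 1) / 6 = 19/6 = 3.1667

Step 2 — sample variances and covariances s[i,j] = (1/(n-1)) · Σ_k (x_{k,i} - mean_i) · (x_{k,j} - mean_j), with n-1 = 5:
  s[A,A] = ((-3.1667)·(-3.1667) + (-0.1667)·(-0.1667) + (0.8333)·(0.8333) + (1.8333)·(1.8333) + (-2.1667)·(-2.1667) + (2.8333)·(2.8333)) / 5 = 26.8333/5 = 5.3667
  s[A,B] = ((-3.1667)·(2.8333) + (-0.1667)·(-1.1667) + (0.8333)·(-0.1667) + (1.8333)·(-0.1667) + (-2.1667)·(0.8333) + (2.8333)·(-2.1667)) / 5 = -17.1667/5 = -3.4333
  s[B,B] = ((2.8333)·(2.8333) + (-1.1667)·(-1.1667) + (-0.1667)·(-0.1667) + (-0.1667)·(-0.1667) + (0.8333)·(0.8333) + (-2.1667)·(-2.1667)) / 5 = 14.8333/5 = 2.9667
  Sample standard deviations s_i = √(s[i,i]):
  s(A) = √(5.3667) = 2.3166
  s(B) = √(2.9667) = 1.7224

Step 3 — r_{ij} = s_{ij} / (s_i · s_j):
  r[A,A] = 1 (diagonal).
  r[A,B] = -3.4333 / (2.3166 · 1.7224) = -3.4333 / 3.9901 = -0.8605
  r[B,B] = 1 (diagonal).

R is symmetric with unit diagonal. Assembling:

R = [[1, -0.8605],
 [-0.8605, 1]]


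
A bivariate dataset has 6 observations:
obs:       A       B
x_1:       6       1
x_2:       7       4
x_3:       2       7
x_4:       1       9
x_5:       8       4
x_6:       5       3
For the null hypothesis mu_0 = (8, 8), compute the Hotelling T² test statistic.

Step 1 — sample mean vector:
  mean(A) = (6 + 7 + 2 + 1 + 8 + 5) / 6 = 29/6 = 4.8333
  mean(B) = (1 + 4 + 7 + 9 + 4 + 3) / 6 = 28/6 = 4.6667
  x̄ = (4.8333, 4.6667),  deviation x̄ - mu_0 = (4.8333, 4.6667) - (8, 8) = (-3.1667, -3.3333).

Step 2 — sample covariance matrix, S[i,j] = (1/(n-1)) · Σ_k (x_{k,i} - mean_i) · (x_{k,j} - mean_j), divisor n-1 = 5:
  S[A,A] = ((1.1667)·(1.1667) + (2.1667)·(2.1667) + (-2.8333)·(-2.8333) + (-3.8333)·(-3.8333) + (3.1667)·(3.1667) + (0.1667)·(0.1667)) / 5 = 38.8333/5 = 7.7667
  S[A,B] = ((1.1667)·(-3.6667) + (2.1667)·(-0.6667) + (-2.8333)·(2.3333) + (-3.8333)·(4.3333) + (3.1667)·(-0.6667) + (0.1667)·(-1.6667)) / 5 = -31.3333/5 = -6.2667
  S[B,B] = ((-3.6667)·(-3.6667) + (-0.6667)·(-0.6667) + (2.3333)·(2.3333) + (4.3333)·(4.3333) + (-0.6667)·(-0.6667) + (-1.6667)·(-1.6667)) / 5 = 41.3333/5 = 8.2667
  S = [[7.7667, -6.2667],
 [-6.2667, 8.2667]].

Step 3 — invert S. det(S) = 7.7667·8.2667 - (-6.2667)² = 24.9333.
  S^{-1} = (1/det) · [[d, -b], [-b, a]] = [[0.3316, 0.2513],
 [0.2513, 0.3115]].

Step 4 — quadratic form (x̄ - mu_0)^T · S^{-1} · (x̄ - mu_0):
  S^{-1} · (x̄ - mu_0) = (-1.8877, -1.8342),
  (x̄ - mu_0)^T · [...] = (-3.1667)·(-1.8877) + (-3.3333)·(-1.8342) = 12.0918.

Step 5 — scale by n: T² = 6 · 12.0918 = 72.5508.

T² ≈ 72.5508


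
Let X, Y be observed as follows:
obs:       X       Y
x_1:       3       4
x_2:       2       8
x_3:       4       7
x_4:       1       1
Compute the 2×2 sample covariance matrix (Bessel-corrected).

Step 1 — column means:
  mean(X) = (3 + 2 + 4 + 1) / 4 = 10/4 = 2.5
  mean(Y) = (4 + 8 + 7 + 1) / 4 = 20/4 = 5

Step 2 — sample covariance S[i,j] = (1/(n-1)) · Σ_k (x_{k,i} - mean_i) · (x_{k,j} - mean_j), with n-1 = 3.
  S[X,X] = ((0.5)·(0.5) + (-0.5)·(-0.5) + (1.5)·(1.5) + (-1.5)·(-1.5)) / 3 = 5/3 = 1.6667
  S[X,Y] = ((0.5)·(-1) + (-0.5)·(3) + (1.5)·(2) + (-1.5)·(-4)) / 3 = 7/3 = 2.3333
  S[Y,Y] = ((-1)·(-1) + (3)·(3) + (2)·(2) + (-4)·(-4)) / 3 = 30/3 = 10

S is symmetric (S[j,i] = S[i,j]). Assembling:

S = [[1.6667, 2.3333],
 [2.3333, 10]]


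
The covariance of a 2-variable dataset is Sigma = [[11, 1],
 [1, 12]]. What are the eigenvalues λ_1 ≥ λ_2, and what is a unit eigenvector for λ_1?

Step 1 — characteristic polynomial of 2×2 Sigma:
  det(Sigma - λI) = λ² - trace · λ + det = 0.
  trace = 11 + 12 = 23, det = 11·12 - (1)² = 131.
Step 2 — discriminant:
  Δ = trace² - 4·det = 529 - 524 = 5.
Step 3 — eigenvalues:
  λ = (trace ± √Δ)/2 = (23 ± 2.2361)/2,
  λ_1 = 12.618,  λ_2 = 10.382.

Step 4 — unit eigenvector for λ_1: solve (Sigma - λ_1 I)v = 0. First row:
  (11 - 12.618)·v_x + (1)·v_y = 0, i.e. (-1.618)·v_x + (1)·v_y = 0,
  so v ∝ (b, λ_1 - a) = (1, 1.618) = u.
  ||u|| = √((1)² + (1.618)²) = √(3.618) ≈ 1.9021,
  v_1 = u/||u|| ≈ (0.5257, 0.8507) (||v_1|| = 1).

λ_1 = 12.618,  λ_2 = 10.382;  v_1 ≈ (0.5257, 0.8507)


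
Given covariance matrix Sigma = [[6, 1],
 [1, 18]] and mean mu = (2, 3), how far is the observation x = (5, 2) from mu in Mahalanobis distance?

Step 1 — centre the observation: (x - mu) = (3, -1).

Step 2 — invert Sigma. det(Sigma) = 6·18 - (1)² = 107.
  Sigma^{-1} = (1/det) · [[d, -b], [-b, a]] = [[0.1682, -0.0093],
 [-0.0093, 0.0561]].

Step 3 — form the quadratic (x - mu)^T · Sigma^{-1} · (x - mu):
  Sigma^{-1} · (x - mu) = (0.514, -0.0841).
  (x - mu)^T · [Sigma^{-1} · (x - mu)] = (3)·(0.514) + (-1)·(-0.0841) = 1.6262.

Step 4 — take square root: d = √(1.6262) ≈ 1.2752.

d(x, mu) = √(1.6262) ≈ 1.2752


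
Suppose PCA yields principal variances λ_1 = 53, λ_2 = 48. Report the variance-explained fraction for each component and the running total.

Step 1 — total variance = trace(Sigma) = Σ λ_i = 53 + 48 = 101.

Step 2 — fraction explained by component i = λ_i / Σ λ:
  PC1: 53/101 = 0.5248
  PC2: 48/101 = 0.4752

Step 3 — cumulative fraction after k components = (λ_1 + ... + λ_k) / Σ λ:
  k = 1: 53/101 = 0.5248
  k = 2: (53 + 48)/101 = 101/101 = 1

Summary (fraction, with percent):

explained: PC1 0.5248 (52.48%), PC2 0.4752 (47.52%);  cumulative: 0.5248, 1


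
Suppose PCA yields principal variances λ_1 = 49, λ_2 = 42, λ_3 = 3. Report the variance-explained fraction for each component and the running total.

Step 1 — total variance = trace(Sigma) = Σ λ_i = 49 + 42 + 3 = 94.

Step 2 — fraction explained by component i = λ_i / Σ λ:
  PC1: 49/94 = 0.5213
  PC2: 42/94 = 0.4468
  PC3: 3/94 = 0.0319

Step 3 — cumulative fraction after k components = (λ_1 + ... + λ_k) / Σ λ:
  k = 1: 49/94 = 0.5213
  k = 2: (49 + 42)/94 = 91/94 = 0.9681
  k = 3: (49 + 42 + 3)/94 = 94/94 = 1

Summary (fraction, with percent):

explained: PC1 0.5213 (52.13%), PC2 0.4468 (44.68%), PC3 0.0319 (3.19%);  cumulative: 0.5213, 0.9681, 1


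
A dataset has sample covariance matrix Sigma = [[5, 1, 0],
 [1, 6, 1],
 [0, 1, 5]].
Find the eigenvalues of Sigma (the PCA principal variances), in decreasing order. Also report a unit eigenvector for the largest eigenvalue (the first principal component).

Step 1 — characteristic polynomial p(λ) = det(λI - Sigma) = λ³ - tr·λ² + c_1·λ - det, where tr = trace, c_1 = sum of the principal 2×2 minors, det = det(Sigma):
  tr = 5 + 6 + 5 = 16,
  c_1 = (5·6 - (1)²) + (5·5 - (0)²) + (6·5 - (1)²) = 29 + 25 + 29 = 83,
  det = 5·(6·5 - (1)²) - (1)·((1)·5 - (1)·(0)) + (0)·((1)·(1) - 6·(0)) = 5·(29) - (1)·(5) + (0)·(1) = 140.
  So p(λ) = λ³ - 16λ² + 83λ - 140.
Step 2 — look for an integer root (rational root theorem: any rational root is an integer divisor of 140). Testing λ = 4:
  p(4) = 64 - 256 + 332 - 140 = 0  ✓
  Dividing out (λ - 4): p(λ) = (λ - 4)(λ² - 12λ + 35).
Step 3 — remaining eigenvalues from the quadratic λ² - 12λ + 35 = 0:
  Δ = 12² - 4·35 = 144 - 140 = 4,  λ = (12 ± √4)/2 = (12 ± 2)/2 = 7 or 5.
  Sorted: λ_1 = 7,  λ_2 = 5,  λ_3 = 4  (check: sum = 16 = tr ✓).

Step 4 — unit eigenvector for λ_1 = 7: v spans the null space of (Sigma - λ_1 I), whose rows are
  r_1 = (-2, 1, 0),  r_2 = (1, -1, 1),  r_3 = (0, 1, -2).
  v is orthogonal to every row, so take v ∝ r_1 × r_2 = ((1)·(1) - (0)·(-1), (0)·(1) - (-2)·(1), (-2)·(-1) - (1)·(1)) = (1, 2, 1).
  Let u = (1, 2, 1).
  ||u|| = √((1)² + (2)² + (1)²) = √(6) ≈ 2.4495,  v_1 = u/||u|| ≈ (0.4082, 0.8165, 0.4082) (||v_1|| = 1).

λ_1 = 7,  λ_2 = 5,  λ_3 = 4;  v_1 ≈ (0.4082, 0.8165, 0.4082)


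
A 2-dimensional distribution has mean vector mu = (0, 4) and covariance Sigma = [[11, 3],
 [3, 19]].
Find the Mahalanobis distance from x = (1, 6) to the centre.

Step 1 — centre the observation: (x - mu) = (1, 2).

Step 2 — invert Sigma. det(Sigma) = 11·19 - (3)² = 200.
  Sigma^{-1} = (1/det) · [[d, -b], [-b, a]] = [[0.095, -0.015],
 [-0.015, 0.055]].

Step 3 — form the quadratic (x - mu)^T · Sigma^{-1} · (x - mu):
  Sigma^{-1} · (x - mu) = (0.065, 0.095).
  (x - mu)^T · [Sigma^{-1} · (x - mu)] = (1)·(0.065) + (2)·(0.095) = 0.255.

Step 4 — take square root: d = √(0.255) ≈ 0.505.

d(x, mu) = √(0.255) ≈ 0.505


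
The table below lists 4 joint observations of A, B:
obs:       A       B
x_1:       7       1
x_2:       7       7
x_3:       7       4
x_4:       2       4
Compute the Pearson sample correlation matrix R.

Step 1 — column means:
  mean(A) = (7 + 7 + 7 + 2) / 4 = 23/4 = 5.75
  mean(B) = (1 + 7 + 4 + 4) / 4 = 16/4 = 4

Step 2 — sample variances and covariances s[i,j] = (1/(n-1)) · Σ_k (x_{k,i} - mean_i) · (x_{k,j} - mean_j), with n-1 = 3:
  s[A,A] = ((1.25)·(1.25) + (1.25)·(1.25) + (1.25)·(1.25) + (-3.75)·(-3.75)) / 3 = 18.75/3 = 6.25
  s[A,B] = ((1.25)·(-3) + (1.25)·(3) + (1.25)·(0) + (-3.75)·(0)) / 3 = 0/3 = 0
  s[B,B] = ((-3)·(-3) + (3)·(3) + (0)·(0) + (0)·(0)) / 3 = 18/3 = 6
  Sample standard deviations s_i = √(s[i,i]):
  s(A) = √(6.25) = 2.5
  s(B) = √(6) = 2.4495

Step 3 — r_{ij} = s_{ij} / (s_i · s_j):
  r[A,A] = 1 (diagonal).
  r[A,B] = 0 / (2.5 · 2.4495) = 0 / 6.1237 = 0
  r[B,B] = 1 (diagonal).

R is symmetric with unit diagonal. Assembling:

R = [[1, 0],
 [0, 1]]


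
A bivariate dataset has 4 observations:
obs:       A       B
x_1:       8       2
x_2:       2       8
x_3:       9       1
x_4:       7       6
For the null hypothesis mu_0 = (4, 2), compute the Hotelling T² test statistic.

Step 1 — sample mean vector:
  mean(A) = (8 + 2 + 9 + 7) / 4 = 26/4 = 6.5
  mean(B) = (2 + 8 + 1 + 6) / 4 = 17/4 = 4.25
  x̄ = (6.5, 4.25),  deviation x̄ - mu_0 = (6.5, 4.25) - (4, 2) = (2.5, 2.25).

Step 2 — sample covariance matrix, S[i,j] = (1/(n-1)) · Σ_k (x_{k,i} - mean_i) · (x_{k,j} - mean_j), divisor n-1 = 3:
  S[A,A] = ((1.5)·(1.5) + (-4.5)·(-4.5) + (2.5)·(2.5) + (0.5)·(0.5)) / 3 = 29/3 = 9.6667
  S[A,B] = ((1.5)·(-2.25) + (-4.5)·(3.75) + (2.5)·(-3.25) + (0.5)·(1.75)) / 3 = -27.5/3 = -9.1667
  S[B,B] = ((-2.25)·(-2.25) + (3.75)·(3.75) + (-3.25)·(-3.25) + (1.75)·(1.75)) / 3 = 32.75/3 = 10.9167
  S = [[9.6667, -9.1667],
 [-9.1667, 10.9167]].

Step 3 — invert S. det(S) = 9.6667·10.9167 - (-9.1667)² = 21.5.
  S^{-1} = (1/det) · [[d, -b], [-b, a]] = [[0.5078, 0.4264],
 [0.4264, 0.4496]].

Step 4 — quadratic form (x̄ - mu_0)^T · S^{-1} · (x̄ - mu_0):
  S^{-1} · (x̄ - mu_0) = (2.2287, 2.0775),
  (x̄ - mu_0)^T · [...] = (2.5)·(2.2287) + (2.25)·(2.0775) = 10.2461.

Step 5 — scale by n: T² = 4 · 10.2461 = 40.9845.

T² ≈ 40.9845


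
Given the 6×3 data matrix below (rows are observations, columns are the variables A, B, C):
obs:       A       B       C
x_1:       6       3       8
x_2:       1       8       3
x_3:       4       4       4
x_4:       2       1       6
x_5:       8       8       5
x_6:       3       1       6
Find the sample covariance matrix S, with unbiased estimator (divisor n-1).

Step 1 — column means:
  mean(A) = (6 + 1 + 4 + 2 + 8 + 3) / 6 = 24/6 = 4
  mean(B) = (3 + 8 + 4 + 1 + 8 + 1) / 6 = 25/6 = 4.1667
  mean(C) = (8 + 3 + 4 + 6 + 5 + 6) / 6 = 32/6 = 5.3333

Step 2 — sample covariance S[i,j] = (1/(n-1)) · Σ_k (x_{k,i} - mean_i) · (x_{k,j} - mean_j), with n-1 = 5.
  S[A,A] = ((2)·(2) + (-3)·(-3) + (0)·(0) + (-2)·(-2) + (4)·(4) + (-1)·(-1)) / 5 = 34/5 = 6.8
  S[A,B] = ((2)·(-1.1667) + (-3)·(3.8333) + (0)·(-0.1667) + (-2)·(-3.1667) + (4)·(3.8333) + (-1)·(-3.1667)) / 5 = 11/5 = 2.2
  S[A,C] = ((2)·(2.6667) + (-3)·(-2.3333) + (0)·(-1.3333) + (-2)·(0.6667) + (4)·(-0.3333) + (-1)·(0.6667)) / 5 = 9/5 = 1.8
  S[B,B] = ((-1.1667)·(-1.1667) + (3.8333)·(3.8333) + (-0.1667)·(-0.1667) + (-3.1667)·(-3.1667) + (3.8333)·(3.8333) + (-3.1667)·(-3.1667)) / 5 = 50.8333/5 = 10.1667
  S[B,C] = ((-1.1667)·(2.6667) + (3.8333)·(-2.3333) + (-0.1667)·(-1.3333) + (-3.1667)·(0.6667) + (3.8333)·(-0.3333) + (-3.1667)·(0.6667)) / 5 = -17.3333/5 = -3.4667
  S[C,C] = ((2.6667)·(2.6667) + (-2.3333)·(-2.3333) + (-1.3333)·(-1.3333) + (0.6667)·(0.6667) + (-0.3333)·(-0.3333) + (0.6667)·(0.6667)) / 5 = 15.3333/5 = 3.0667

S is symmetric (S[j,i] = S[i,j]). Assembling:

S = [[6.8, 2.2, 1.8],
 [2.2, 10.1667, -3.4667],
 [1.8, -3.4667, 3.0667]]


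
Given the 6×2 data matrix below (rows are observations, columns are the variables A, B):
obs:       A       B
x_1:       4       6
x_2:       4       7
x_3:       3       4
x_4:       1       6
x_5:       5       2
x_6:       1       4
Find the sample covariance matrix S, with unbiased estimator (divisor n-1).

Step 1 — column means:
  mean(A) = (4 + 4 + 3 + 1 + 5 + 1) / 6 = 18/6 = 3
  mean(B) = (6 + 7 + 4 + 6 + 2 + 4) / 6 = 29/6 = 4.8333

Step 2 — sample covariance S[i,j] = (1/(n-1)) · Σ_k (x_{k,i} - mean_i) · (x_{k,j} - mean_j), with n-1 = 5.
  S[A,A] = ((1)·(1) + (1)·(1) + (0)·(0) + (-2)·(-2) + (2)·(2) + (-2)·(-2)) / 5 = 14/5 = 2.8
  S[A,B] = ((1)·(1.1667) + (1)·(2.1667) + (0)·(-0.8333) + (-2)·(1.1667) + (2)·(-2.8333) + (-2)·(-0.8333)) / 5 = -3/5 = -0.6
  S[B,B] = ((1.1667)·(1.1667) + (2.1667)·(2.1667) + (-0.8333)·(-0.8333) + (1.1667)·(1.1667) + (-2.8333)·(-2.8333) + (-0.8333)·(-0.8333)) / 5 = 16.8333/5 = 3.3667

S is symmetric (S[j,i] = S[i,j]). Assembling:

S = [[2.8, -0.6],
 [-0.6, 3.3667]]


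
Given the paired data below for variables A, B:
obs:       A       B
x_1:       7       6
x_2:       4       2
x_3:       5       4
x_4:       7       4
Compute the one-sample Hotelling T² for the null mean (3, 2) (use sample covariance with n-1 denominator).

Step 1 — sample mean vector:
  mean(A) = (7 + 4 + 5 + 7) / 4 = 23/4 = 5.75
  mean(B) = (6 + 2 + 4 + 4) / 4 = 16/4 = 4
  x̄ = (5.75, 4),  deviation x̄ - mu_0 = (5.75, 4) - (3, 2) = (2.75, 2).

Step 2 — sample covariance matrix, S[i,j] = (1/(n-1)) · Σ_k (x_{k,i} - mean_i) · (x_{k,j} - mean_j), divisor n-1 = 3:
  S[A,A] = ((1.25)·(1.25) + (-1.75)·(-1.75) + (-0.75)·(-0.75) + (1.25)·(1.25)) / 3 = 6.75/3 = 2.25
  S[A,B] = ((1.25)·(2) + (-1.75)·(-2) + (-0.75)·(0) + (1.25)·(0)) / 3 = 6/3 = 2
  S[B,B] = ((2)·(2) + (-2)·(-2) + (0)·(0) + (0)·(0)) / 3 = 8/3 = 2.6667
  S = [[2.25, 2],
 [2, 2.6667]].

Step 3 — invert S. det(S) = 2.25·2.6667 - (2)² = 2.
  S^{-1} = (1/det) · [[d, -b], [-b, a]] = [[1.3333, -1],
 [-1, 1.125]].

Step 4 — quadratic form (x̄ - mu_0)^T · S^{-1} · (x̄ - mu_0):
  S^{-1} · (x̄ - mu_0) = (1.6667, -0.5),
  (x̄ - mu_0)^T · [...] = (2.75)·(1.6667) + (2)·(-0.5) = 3.5833.

Step 5 — scale by n: T² = 4 · 3.5833 = 14.3333.

T² ≈ 14.3333


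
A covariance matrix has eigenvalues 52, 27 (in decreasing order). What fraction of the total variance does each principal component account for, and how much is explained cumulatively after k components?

Step 1 — total variance = trace(Sigma) = Σ λ_i = 52 + 27 = 79.

Step 2 — fraction explained by component i = λ_i / Σ λ:
  PC1: 52/79 = 0.6582
  PC2: 27/79 = 0.3418

Step 3 — cumulative fraction after k components = (λ_1 + ... + λ_k) / Σ λ:
  k = 1: 52/79 = 0.6582
  k = 2: (52 + 27)/79 = 79/79 = 1

Summary (fraction, with percent):

explained: PC1 0.6582 (65.82%), PC2 0.3418 (34.18%);  cumulative: 0.6582, 1


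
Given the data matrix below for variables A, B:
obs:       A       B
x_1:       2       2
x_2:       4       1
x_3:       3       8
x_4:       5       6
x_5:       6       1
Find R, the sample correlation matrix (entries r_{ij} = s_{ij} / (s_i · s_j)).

Step 1 — column means:
  mean(A) = (2 + 4 + 3 + 5 + 6) / 5 = 20/5 = 4
  mean(B) = (2 + 1 + 8 + 6 + 1) / 5 = 18/5 = 3.6

Step 2 — sample variances and covariances s[i,j] = (1/(n-1)) · Σ_k (x_{k,i} - mean_i) · (x_{k,j} - mean_j), with n-1 = 4:
  s[A,A] = ((-2)·(-2) + (0)·(0) + (-1)·(-1) + (1)·(1) + (2)·(2)) / 4 = 10/4 = 2.5
  s[A,B] = ((-2)·(-1.6) + (0)·(-2.6) + (-1)·(4.4) + (1)·(2.4) + (2)·(-2.6)) / 4 = -4/4 = -1
  s[B,B] = ((-1.6)·(-1.6) + (-2.6)·(-2.6) + (4.4)·(4.4) + (2.4)·(2.4) + (-2.6)·(-2.6)) / 4 = 41.2/4 = 10.3
  Sample standard deviations s_i = √(s[i,i]):
  s(A) = √(2.5) = 1.5811
  s(B) = √(10.3) = 3.2094

Step 3 — r_{ij} = s_{ij} / (s_i · s_j):
  r[A,A] = 1 (diagonal).
  r[A,B] = -1 / (1.5811 · 3.2094) = -1 / 5.0744 = -0.1971
  r[B,B] = 1 (diagonal).

R is symmetric with unit diagonal. Assembling:

R = [[1, -0.1971],
 [-0.1971, 1]]


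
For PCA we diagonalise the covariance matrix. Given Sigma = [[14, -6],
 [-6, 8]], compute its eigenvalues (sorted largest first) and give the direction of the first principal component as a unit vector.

Step 1 — characteristic polynomial of 2×2 Sigma:
  det(Sigma - λI) = λ² - trace · λ + det = 0.
  trace = 14 + 8 = 22, det = 14·8 - (-6)² = 76.
Step 2 — discriminant:
  Δ = trace² - 4·det = 484 - 304 = 180.
Step 3 — eigenvalues:
  λ = (trace ± √Δ)/2 = (22 ± 13.4164)/2,
  λ_1 = 17.7082,  λ_2 = 4.2918.

Step 4 — unit eigenvector for λ_1: solve (Sigma - λ_1 I)v = 0. First row:
  (14 - 17.7082)·v_x + (-6)·v_y = 0, i.e. (-3.7082)·v_x + (-6)·v_y = 0,
  so v ∝ (b, λ_1 - a) = (-6, 3.7082); multiply by -1 so the first entry is positive: u = (6, -3.7082).
  ||u|| = √((6)² + (-3.7082)²) = √(49.7508) ≈ 7.0534,
  v_1 = u/||u|| ≈ (0.8507, -0.5257) (||v_1|| = 1).

λ_1 = 17.7082,  λ_2 = 4.2918;  v_1 ≈ (0.8507, -0.5257)


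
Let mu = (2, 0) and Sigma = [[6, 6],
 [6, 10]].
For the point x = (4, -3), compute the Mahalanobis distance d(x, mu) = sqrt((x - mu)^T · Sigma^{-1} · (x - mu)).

Step 1 — centre the observation: (x - mu) = (2, -3).

Step 2 — invert Sigma. det(Sigma) = 6·10 - (6)² = 24.
  Sigma^{-1} = (1/det) · [[d, -b], [-b, a]] = [[0.4167, -0.25],
 [-0.25, 0.25]].

Step 3 — form the quadratic (x - mu)^T · Sigma^{-1} · (x - mu):
  Sigma^{-1} · (x - mu) = (1.5833, -1.25).
  (x - mu)^T · [Sigma^{-1} · (x - mu)] = (2)·(1.5833) + (-3)·(-1.25) = 6.9167.

Step 4 — take square root: d = √(6.9167) ≈ 2.63.

d(x, mu) = √(6.9167) ≈ 2.63


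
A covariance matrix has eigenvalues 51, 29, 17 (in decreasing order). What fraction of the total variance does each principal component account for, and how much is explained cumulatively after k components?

Step 1 — total variance = trace(Sigma) = Σ λ_i = 51 + 29 + 17 = 97.

Step 2 — fraction explained by component i = λ_i / Σ λ:
  PC1: 51/97 = 0.5258
  PC2: 29/97 = 0.299
  PC3: 17/97 = 0.1753

Step 3 — cumulative fraction after k components = (λ_1 + ... + λ_k) / Σ λ:
  k = 1: 51/97 = 0.5258
  k = 2: (51 + 29)/97 = 80/97 = 0.8247
  k = 3: (51 + 29 + 17)/97 = 97/97 = 1

Summary (fraction, with percent):

explained: PC1 0.5258 (52.58%), PC2 0.299 (29.9%), PC3 0.1753 (17.53%);  cumulative: 0.5258, 0.8247, 1


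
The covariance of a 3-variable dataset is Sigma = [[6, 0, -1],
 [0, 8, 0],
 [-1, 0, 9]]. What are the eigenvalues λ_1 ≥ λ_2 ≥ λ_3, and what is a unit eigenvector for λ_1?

Step 1 — characteristic polynomial p(λ) = det(λI - Sigma) = λ³ - tr·λ² + c_1·λ - det, where tr = trace, c_1 = sum of the principal 2×2 minors, det = det(Sigma):
  tr = 6 + 8 + 9 = 23,
  c_1 = (6·8 - (0)²) + (6·9 - (-1)²) + (8·9 - (0)²) = 48 + 53 + 72 = 173,
  det = 6·(8·9 - (0)²) - (0)·((0)·9 - (0)·(-1)) + (-1)·((0)·(0) - 8·(-1)) = 6·(72) - (0)·(0) + (-1)·(8) = 424.
  So p(λ) = λ³ - 23λ² + 173λ - 424.
Step 2 — look for an integer root (rational root theorem: any rational root is an integer divisor of 424). Testing λ = 8:
  p(8) = 512 - 1472 + 1384 - 424 = 0  ✓
  Dividing out (λ - 8): p(λ) = (λ - 8)(λ² - 15λ + 53).
Step 3 — remaining eigenvalues from the quadratic λ² - 15λ + 53 = 0:
  Δ = 15² - 4·53 = 225 - 212 = 13,  λ = (15 ± √13)/2 = (15 ± 3.6056)/2 ≈ 9.3028 or 5.6972.
  Sorted: λ_1 = 9.3028,  λ_2 = 8,  λ_3 = 5.6972  (check: sum = 23 = tr ✓).

Step 4 — unit eigenvector for λ_1 ≈ 9.3028: v spans the null space of (Sigma - λ_1 I), whose rows are
  r_1 = (-3.3028, 0, -1),  r_2 = (0, -1.3028, 0),  r_3 = (-1, 0, -0.3028).
  v is orthogonal to every row, so take v ∝ r_1 × r_2 = ((0)·(0) - (-1)·(-1.3028), (-1)·(0) - (-3.3028)·(0), (-3.3028)·(-1.3028) - (0)·(0)) ≈ (-1.3028, 0, 4.3028).
  Rescale (multiply by -1 so the first nonzero entry is positive): u = (1.3028, 0, -4.3028).
  ||u|| = √((1.3028)² + (0)² + (-4.3028)²) = √(20.2111) ≈ 4.4957,  v_1 = u/||u|| ≈ (0.2898, 0, -0.9571) (||v_1|| = 1).

λ_1 = 9.3028,  λ_2 = 8,  λ_3 = 5.6972;  v_1 ≈ (0.2898, 0, -0.9571)


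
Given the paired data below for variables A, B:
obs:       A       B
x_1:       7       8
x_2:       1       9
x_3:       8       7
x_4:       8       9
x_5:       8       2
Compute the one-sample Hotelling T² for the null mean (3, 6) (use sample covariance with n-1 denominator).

Step 1 — sample mean vector:
  mean(A) = (7 + 1 + 8 + 8 + 8) / 5 = 32/5 = 6.4
  mean(B) = (8 + 9 + 7 + 9 + 2) / 5 = 35/5 = 7
  x̄ = (6.4, 7),  deviation x̄ - mu_0 = (6.4, 7) - (3, 6) = (3.4, 1).

Step 2 — sample covariance matrix, S[i,j] = (1/(n-1)) · Σ_k (x_{k,i} - mean_i) · (x_{k,j} - mean_j), divisor n-1 = 4:
  S[A,A] = ((0.6)·(0.6) + (-5.4)·(-5.4) + (1.6)·(1.6) + (1.6)·(1.6) + (1.6)·(1.6)) / 4 = 37.2/4 = 9.3
  S[A,B] = ((0.6)·(1) + (-5.4)·(2) + (1.6)·(0) + (1.6)·(2) + (1.6)·(-5)) / 4 = -15/4 = -3.75
  S[B,B] = ((1)·(1) + (2)·(2) + (0)·(0) + (2)·(2) + (-5)·(-5)) / 4 = 34/4 = 8.5
  S = [[9.3, -3.75],
 [-3.75, 8.5]].

Step 3 — invert S. det(S) = 9.3·8.5 - (-3.75)² = 64.9875.
  S^{-1} = (1/det) · [[d, -b], [-b, a]] = [[0.1308, 0.0577],
 [0.0577, 0.1431]].

Step 4 — quadratic form (x̄ - mu_0)^T · S^{-1} · (x̄ - mu_0):
  S^{-1} · (x̄ - mu_0) = (0.5024, 0.3393),
  (x̄ - mu_0)^T · [...] = (3.4)·(0.5024) + (1)·(0.3393) = 2.0475.

Step 5 — scale by n: T² = 5 · 2.0475 = 10.2374.

T² ≈ 10.2374


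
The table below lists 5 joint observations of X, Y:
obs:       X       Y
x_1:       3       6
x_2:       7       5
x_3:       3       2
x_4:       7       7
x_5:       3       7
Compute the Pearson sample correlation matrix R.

Step 1 — column means:
  mean(X) = (3 + 7 + 3 + 7 + 3) / 5 = 23/5 = 4.6
  mean(Y) = (6 + 5 + 2 + 7 + 7) / 5 = 27/5 = 5.4

Step 2 — sample variances and covariances s[i,j] = (1/(n-1)) · Σ_k (x_{k,i} - mean_i) · (x_{k,j} - mean_j), with n-1 = 4:
  s[X,X] = ((-1.6)·(-1.6) + (2.4)·(2.4) + (-1.6)·(-1.6) + (2.4)·(2.4) + (-1.6)·(-1.6)) / 4 = 19.2/4 = 4.8
  s[X,Y] = ((-1.6)·(0.6) + (2.4)·(-0.4) + (-1.6)·(-3.4) + (2.4)·(1.6) + (-1.6)·(1.6)) / 4 = 4.8/4 = 1.2
  s[Y,Y] = ((0.6)·(0.6) + (-0.4)·(-0.4) + (-3.4)·(-3.4) + (1.6)·(1.6) + (1.6)·(1.6)) / 4 = 17.2/4 = 4.3
  Sample standard deviations s_i = √(s[i,i]):
  s(X) = √(4.8) = 2.1909
  s(Y) = √(4.3) = 2.0736

Step 3 — r_{ij} = s_{ij} / (s_i · s_j):
  r[X,X] = 1 (diagonal).
  r[X,Y] = 1.2 / (2.1909 · 2.0736) = 1.2 / 4.5431 = 0.2641
  r[Y,Y] = 1 (diagonal).

R is symmetric with unit diagonal. Assembling:

R = [[1, 0.2641],
 [0.2641, 1]]


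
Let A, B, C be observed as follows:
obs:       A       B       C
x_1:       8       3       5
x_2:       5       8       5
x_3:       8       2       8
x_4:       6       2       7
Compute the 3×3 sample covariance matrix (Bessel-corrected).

Step 1 — column means:
  mean(A) = (8 + 5 + 8 + 6) / 4 = 27/4 = 6.75
  mean(B) = (3 + 8 + 2 + 2) / 4 = 15/4 = 3.75
  mean(C) = (5 + 5 + 8 + 7) / 4 = 25/4 = 6.25

Step 2 — sample covariance S[i,j] = (1/(n-1)) · Σ_k (x_{k,i} - mean_i) · (x_{k,j} - mean_j), with n-1 = 3.
  S[A,A] = ((1.25)·(1.25) + (-1.75)·(-1.75) + (1.25)·(1.25) + (-0.75)·(-0.75)) / 3 = 6.75/3 = 2.25
  S[A,B] = ((1.25)·(-0.75) + (-1.75)·(4.25) + (1.25)·(-1.75) + (-0.75)·(-1.75)) / 3 = -9.25/3 = -3.0833
  S[A,C] = ((1.25)·(-1.25) + (-1.75)·(-1.25) + (1.25)·(1.75) + (-0.75)·(0.75)) / 3 = 2.25/3 = 0.75
  S[B,B] = ((-0.75)·(-0.75) + (4.25)·(4.25) + (-1.75)·(-1.75) + (-1.75)·(-1.75)) / 3 = 24.75/3 = 8.25
  S[B,C] = ((-0.75)·(-1.25) + (4.25)·(-1.25) + (-1.75)·(1.75) + (-1.75)·(0.75)) / 3 = -8.75/3 = -2.9167
  S[C,C] = ((-1.25)·(-1.25) + (-1.25)·(-1.25) + (1.75)·(1.75) + (0.75)·(0.75)) / 3 = 6.75/3 = 2.25

S is symmetric (S[j,i] = S[i,j]). Assembling:

S = [[2.25, -3.0833, 0.75],
 [-3.0833, 8.25, -2.9167],
 [0.75, -2.9167, 2.25]]


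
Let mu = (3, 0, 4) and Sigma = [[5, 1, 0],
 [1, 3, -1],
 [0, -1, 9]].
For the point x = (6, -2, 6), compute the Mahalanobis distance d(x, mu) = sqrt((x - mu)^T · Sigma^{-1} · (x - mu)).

Step 1 — centre the observation: (x - mu) = (3, -2, 2).

Step 2 — invert Sigma (cofactor / det for 3×3, or solve directly):
  Sigma^{-1} = [[0.2149, -0.0744, -0.0083],
 [-0.0744, 0.3719, 0.0413],
 [-0.0083, 0.0413, 0.1157]].

Step 3 — form the quadratic (x - mu)^T · Sigma^{-1} · (x - mu):
  Sigma^{-1} · (x - mu) = (0.7769, -0.8843, 0.124).
  (x - mu)^T · [Sigma^{-1} · (x - mu)] = (3)·(0.7769) + (-2)·(-0.8843) + (2)·(0.124) = 4.3471.

Step 4 — take square root: d = √(4.3471) ≈ 2.085.

d(x, mu) = √(4.3471) ≈ 2.085


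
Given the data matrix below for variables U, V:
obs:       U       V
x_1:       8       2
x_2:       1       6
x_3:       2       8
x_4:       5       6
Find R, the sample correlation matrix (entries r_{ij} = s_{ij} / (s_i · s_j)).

Step 1 — column means:
  mean(U) = (8 + 1 + 2 + 5) / 4 = 16/4 = 4
  mean(V) = (2 + 6 + 8 + 6) / 4 = 22/4 = 5.5

Step 2 — sample variances and covariances s[i,j] = (1/(n-1)) · Σ_k (x_{k,i} - mean_i) · (x_{k,j} - mean_j), with n-1 = 3:
  s[U,U] = ((4)·(4) + (-3)·(-3) + (-2)·(-2) + (1)·(1)) / 3 = 30/3 = 10
  s[U,V] = ((4)·(-3.5) + (-3)·(0.5) + (-2)·(2.5) + (1)·(0.5)) / 3 = -20/3 = -6.6667
  s[V,V] = ((-3.5)·(-3.5) + (0.5)·(0.5) + (2.5)·(2.5) + (0.5)·(0.5)) / 3 = 19/3 = 6.3333
  Sample standard deviations s_i = √(s[i,i]):
  s(U) = √(10) = 3.1623
  s(V) = √(6.3333) = 2.5166

Step 3 — r_{ij} = s_{ij} / (s_i · s_j):
  r[U,U] = 1 (diagonal).
  r[U,V] = -6.6667 / (3.1623 · 2.5166) = -6.6667 / 7.9582 = -0.8377
  r[V,V] = 1 (diagonal).

R is symmetric with unit diagonal. Assembling:

R = [[1, -0.8377],
 [-0.8377, 1]]


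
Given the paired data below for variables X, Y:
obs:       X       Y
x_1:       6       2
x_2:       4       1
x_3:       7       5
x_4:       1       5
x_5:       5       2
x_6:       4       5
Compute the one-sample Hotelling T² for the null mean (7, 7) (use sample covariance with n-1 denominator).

Step 1 — sample mean vector:
  mean(X) = (6 + 4 + 7 + 1 + 5 + 4) / 6 = 27/6 = 4.5
  mean(Y) = (2 + 1 + 5 + 5 + 2 + 5) / 6 = 20/6 = 3.3333
  x̄ = (4.5, 3.3333),  deviation x̄ - mu_0 = (4.5, 3.3333) - (7, 7) = (-2.5, -3.6667).

Step 2 — sample covariance matrix, S[i,j] = (1/(n-1)) · Σ_k (x_{k,i} - mean_i) · (x_{k,j} - mean_j), divisor n-1 = 5:
  S[X,X] = ((1.5)·(1.5) + (-0.5)·(-0.5) + (2.5)·(2.5) + (-3.5)·(-3.5) + (0.5)·(0.5) + (-0.5)·(-0.5)) / 5 = 21.5/5 = 4.3
  S[X,Y] = ((1.5)·(-1.3333) + (-0.5)·(-2.3333) + (2.5)·(1.6667) + (-3.5)·(1.6667) + (0.5)·(-1.3333) + (-0.5)·(1.6667)) / 5 = -4/5 = -0.8
  S[Y,Y] = ((-1.3333)·(-1.3333) + (-2.3333)·(-2.3333) + (1.6667)·(1.6667) + (1.6667)·(1.6667) + (-1.3333)·(-1.3333) + (1.6667)·(1.6667)) / 5 = 17.3333/5 = 3.4667
  S = [[4.3, -0.8],
 [-0.8, 3.4667]].

Step 3 — invert S. det(S) = 4.3·3.4667 - (-0.8)² = 14.2667.
  S^{-1} = (1/det) · [[d, -b], [-b, a]] = [[0.243, 0.0561],
 [0.0561, 0.3014]].

Step 4 — quadratic form (x̄ - mu_0)^T · S^{-1} · (x̄ - mu_0):
  S^{-1} · (x̄ - mu_0) = (-0.8131, -1.2453),
  (x̄ - mu_0)^T · [...] = (-2.5)·(-0.8131) + (-3.6667)·(-1.2453) = 6.5989.

Step 5 — scale by n: T² = 6 · 6.5989 = 39.5935.

T² ≈ 39.5935
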